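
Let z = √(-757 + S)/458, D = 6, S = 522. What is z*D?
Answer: 3*I*√235/229 ≈ 0.20083*I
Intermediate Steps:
z = I*√235/458 (z = √(-757 + 522)/458 = √(-235)*(1/458) = (I*√235)*(1/458) = I*√235/458 ≈ 0.033471*I)
z*D = (I*√235/458)*6 = 3*I*√235/229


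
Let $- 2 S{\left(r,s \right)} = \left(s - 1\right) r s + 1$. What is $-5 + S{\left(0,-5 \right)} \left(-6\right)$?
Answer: $-2$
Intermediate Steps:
$S{\left(r,s \right)} = - \frac{1}{2} - \frac{r s \left(-1 + s\right)}{2}$ ($S{\left(r,s \right)} = - \frac{\left(s - 1\right) r s + 1}{2} = - \frac{\left(-1 + s\right) r s + 1}{2} = - \frac{r \left(-1 + s\right) s + 1}{2} = - \frac{r s \left(-1 + s\right) + 1}{2} = - \frac{1 + r s \left(-1 + s\right)}{2} = - \frac{1}{2} - \frac{r s \left(-1 + s\right)}{2}$)
$-5 + S{\left(0,-5 \right)} \left(-6\right) = -5 + \left(- \frac{1}{2} + \frac{1}{2} \cdot 0 \left(-5\right) - 0 \left(-5\right)^{2}\right) \left(-6\right) = -5 + \left(- \frac{1}{2} + 0 - 0 \cdot 25\right) \left(-6\right) = -5 + \left(- \frac{1}{2} + 0 + 0\right) \left(-6\right) = -5 - -3 = -5 + 3 = -2$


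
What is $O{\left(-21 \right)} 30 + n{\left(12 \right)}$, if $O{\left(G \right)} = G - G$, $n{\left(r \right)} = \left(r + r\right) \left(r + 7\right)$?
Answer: $456$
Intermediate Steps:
$n{\left(r \right)} = 2 r \left(7 + r\right)$
$O{\left(G \right)} = 0$
$O{\left(-21 \right)} 30 + n{\left(12 \right)} = 0 \cdot 30 + 2 \cdot 12 \left(7 + 12\right) = 0 + 2 \cdot 12 \cdot 19 = 0 + 456 = 456$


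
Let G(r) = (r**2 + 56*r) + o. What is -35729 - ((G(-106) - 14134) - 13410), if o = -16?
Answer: -13469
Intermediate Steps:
G(r) = -16 + r**2 + 56*r (G(r) = (r**2 + 56*r) - 16 = -16 + r**2 + 56*r)
-35729 - ((G(-106) - 14134) - 13410) = -35729 - (((-16 + (-106)**2 + 56*(-106)) - 14134) - 13410) = -35729 - (((-16 + 11236 - 5936) - 14134) - 13410) = -35729 - ((5284 - 14134) - 13410) = -35729 - (-8850 - 13410) = -35729 - 1*(-22260) = -35729 + 22260 = -13469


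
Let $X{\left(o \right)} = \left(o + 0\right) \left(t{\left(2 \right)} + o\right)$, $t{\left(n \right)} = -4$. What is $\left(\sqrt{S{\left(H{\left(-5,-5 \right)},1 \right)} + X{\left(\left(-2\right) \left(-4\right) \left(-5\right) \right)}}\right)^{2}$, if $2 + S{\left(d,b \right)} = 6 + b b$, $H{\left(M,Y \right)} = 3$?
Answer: $1765$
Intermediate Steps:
$S{\left(d,b \right)} = 4 + b^{2}$ ($S{\left(d,b \right)} = -2 + \left(6 + b b\right) = -2 + \left(6 + b^{2}\right) = 4 + b^{2}$)
$X{\left(o \right)} = o \left(-4 + o\right)$ ($X{\left(o \right)} = \left(o + 0\right) \left(-4 + o\right) = o \left(-4 + o\right)$)
$\left(\sqrt{S{\left(H{\left(-5,-5 \right)},1 \right)} + X{\left(\left(-2\right) \left(-4\right) \left(-5\right) \right)}}\right)^{2} = \left(\sqrt{\left(4 + 1^{2}\right) + \left(-2\right) \left(-4\right) \left(-5\right) \left(-4 + \left(-2\right) \left(-4\right) \left(-5\right)\right)}\right)^{2} = \left(\sqrt{\left(4 + 1\right) + 8 \left(-5\right) \left(-4 + 8 \left(-5\right)\right)}\right)^{2} = \left(\sqrt{5 - 40 \left(-4 - 40\right)}\right)^{2} = \left(\sqrt{5 - -1760}\right)^{2} = \left(\sqrt{5 + 1760}\right)^{2} = \left(\sqrt{1765}\right)^{2} = 1765$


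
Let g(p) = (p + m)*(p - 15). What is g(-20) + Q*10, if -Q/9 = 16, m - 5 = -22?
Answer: -145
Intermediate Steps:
m = -17 (m = 5 - 22 = -17)
Q = -144 (Q = -9*16 = -144)
g(p) = (-17 + p)*(-15 + p) (g(p) = (p - 17)*(p - 15) = (-17 + p)*(-15 + p))
g(-20) + Q*10 = (255 + (-20)² - 32*(-20)) - 144*10 = (255 + 400 + 640) - 1440 = 1295 - 1440 = -145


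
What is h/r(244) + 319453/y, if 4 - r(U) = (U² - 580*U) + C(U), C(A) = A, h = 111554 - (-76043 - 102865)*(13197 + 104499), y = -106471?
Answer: 1120959814284415/4351682712 ≈ 2.5759e+5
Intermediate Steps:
h = 21056867522 (h = 111554 - (-178908)*117696 = 111554 - 1*(-21056755968) = 111554 + 21056755968 = 21056867522)
r(U) = 4 - U² + 579*U (r(U) = 4 - ((U² - 580*U) + U) = 4 - (U² - 579*U) = 4 + (-U² + 579*U) = 4 - U² + 579*U)
h/r(244) + 319453/y = 21056867522/(4 - 1*244² + 579*244) + 319453/(-106471) = 21056867522/(4 - 1*59536 + 141276) + 319453*(-1/106471) = 21056867522/(4 - 59536 + 141276) - 319453/106471 = 21056867522/81744 - 319453/106471 = 21056867522*(1/81744) - 319453/106471 = 10528433761/40872 - 319453/106471 = 1120959814284415/4351682712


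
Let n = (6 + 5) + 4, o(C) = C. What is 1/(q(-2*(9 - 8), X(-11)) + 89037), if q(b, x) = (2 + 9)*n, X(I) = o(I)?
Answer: 1/89202 ≈ 1.1211e-5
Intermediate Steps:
X(I) = I
n = 15 (n = 11 + 4 = 15)
q(b, x) = 165 (q(b, x) = (2 + 9)*15 = 11*15 = 165)
1/(q(-2*(9 - 8), X(-11)) + 89037) = 1/(165 + 89037) = 1/89202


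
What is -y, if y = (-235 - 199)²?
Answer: -188356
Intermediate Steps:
y = 188356 (y = (-434)² = 188356)
-y = -1*188356 = -188356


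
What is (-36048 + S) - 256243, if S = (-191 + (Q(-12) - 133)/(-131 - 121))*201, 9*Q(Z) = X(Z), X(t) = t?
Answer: -83304863/252 ≈ -3.3058e+5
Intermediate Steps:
Q(Z) = Z/9
S = -9647531/252 (S = (-191 + ((⅑)*(-12) - 133)/(-131 - 121))*201 = (-191 + (-4/3 - 133)/(-252))*201 = (-191 - 403/3*(-1/252))*201 = (-191 + 403/756)*201 = -143993/756*201 = -9647531/252 ≈ -38284.)
(-36048 + S) - 256243 = (-36048 - 9647531/252) - 256243 = -18731627/252 - 256243 = -83304863/252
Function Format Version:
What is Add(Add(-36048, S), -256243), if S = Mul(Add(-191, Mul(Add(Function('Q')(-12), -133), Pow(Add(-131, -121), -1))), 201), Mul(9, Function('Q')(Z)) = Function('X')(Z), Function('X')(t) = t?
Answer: Rational(-83304863, 252) ≈ -3.3058e+5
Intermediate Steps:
Function('Q')(Z) = Mul(Rational(1, 9), Z)
S = Rational(-9647531, 252) (S = Mul(Add(-191, Mul(Add(Mul(Rational(1, 9), -12), -133), Pow(Add(-131, -121), -1))), 201) = Mul(Add(-191, Mul(Add(Rational(-4, 3), -133), Pow(-252, -1))), 201) = Mul(Add(-191, Mul(Rational(-403, 3), Rational(-1, 252))), 201) = Mul(Add(-191, Rational(403, 756)), 201) = Mul(Rational(-143993, 756), 201) = Rational(-9647531, 252) ≈ -38284.)
Add(Add(-36048, S), -256243) = Add(Add(-36048, Rational(-9647531, 252)), -256243) = Add(Rational(-18731627, 252), -256243) = Rational(-83304863, 252)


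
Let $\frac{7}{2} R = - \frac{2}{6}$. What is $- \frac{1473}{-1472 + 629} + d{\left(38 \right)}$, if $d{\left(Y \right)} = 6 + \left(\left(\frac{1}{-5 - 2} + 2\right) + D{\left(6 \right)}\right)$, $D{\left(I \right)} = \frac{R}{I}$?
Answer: $\frac{169747}{17703} \approx 9.5886$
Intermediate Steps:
$R = - \frac{2}{21}$ ($R = \frac{2 \left(- \frac{2}{6}\right)}{7} = \frac{2 \left(\left(-2\right) \frac{1}{6}\right)}{7} = \frac{2}{7} \left(- \frac{1}{3}\right) = - \frac{2}{21} \approx -0.095238$)
$D{\left(I \right)} = - \frac{2}{21 I}$
$d{\left(Y \right)} = \frac{494}{63}$ ($d{\left(Y \right)} = 6 - \left(-2 + \frac{1}{63} - \frac{1}{-5 - 2}\right) = 6 + \left(\left(\frac{1}{-7} + 2\right) - \frac{1}{63}\right) = 6 + \left(\left(- \frac{1}{7} + 2\right) - \frac{1}{63}\right) = 6 + \left(\frac{13}{7} - \frac{1}{63}\right) = 6 + \frac{116}{63} = \frac{494}{63}$)
$- \frac{1473}{-1472 + 629} + d{\left(38 \right)} = - \frac{1473}{-1472 + 629} + \frac{494}{63} = - \frac{1473}{-843} + \frac{494}{63} = \left(-1473\right) \left(- \frac{1}{843}\right) + \frac{494}{63} = \frac{491}{281} + \frac{494}{63} = \frac{169747}{17703}$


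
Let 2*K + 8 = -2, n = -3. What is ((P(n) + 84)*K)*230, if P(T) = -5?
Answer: -90850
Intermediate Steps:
K = -5 (K = -4 + (½)*(-2) = -4 - 1 = -5)
((P(n) + 84)*K)*230 = ((-5 + 84)*(-5))*230 = (79*(-5))*230 = -395*230 = -90850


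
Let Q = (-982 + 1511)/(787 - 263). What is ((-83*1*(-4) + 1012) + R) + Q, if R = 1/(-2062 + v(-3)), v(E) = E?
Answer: 1455380501/1082060 ≈ 1345.0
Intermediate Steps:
Q = 529/524 ≈ 1.0095
R = -1/2065 (R = 1/(-2062 - 3) = 1/(-2065) = -1/2065 ≈ -0.00048426)
((-83*1*(-4) + 1012) + R) + Q = ((-83*1*(-4) + 1012) - 1/2065) + 529/524 = ((-(-332) + 1012) - 1/2065) + 529/524 = ((-83*(-4) + 1012) - 1/2065) + 529/524 = ((332 + 1012) - 1/2065) + 529/524 = (1344 - 1/2065) + 529/524 = 2775359/2065 + 529/524 = 1455380501/1082060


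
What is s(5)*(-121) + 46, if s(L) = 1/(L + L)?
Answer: 339/10 ≈ 33.900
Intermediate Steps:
s(L) = 1/(2*L)
s(5)*(-121) + 46 = ((½)/5)*(-121) + 46 = ((½)*(⅕))*(-121) + 46 = (⅒)*(-121) + 46 = -121/10 + 46 = 339/10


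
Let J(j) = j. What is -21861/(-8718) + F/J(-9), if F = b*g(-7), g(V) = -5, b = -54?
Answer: -79893/2906 ≈ -27.492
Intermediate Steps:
F = 270 (F = -54*(-5) = 270)
-21861/(-8718) + F/J(-9) = -21861/(-8718) + 270/(-9) = -21861*(-1/8718) + 270*(-⅑) = 7287/2906 - 30 = -79893/2906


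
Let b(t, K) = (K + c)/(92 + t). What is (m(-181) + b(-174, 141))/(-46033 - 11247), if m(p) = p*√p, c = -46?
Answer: 19/939392 + 181*I*√181/57280 ≈ 2.0226e-5 + 0.042512*I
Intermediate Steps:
b(t, K) = (-46 + K)/(92 + t) (b(t, K) = (K - 46)/(92 + t) = (-46 + K)/(92 + t))
m(p) = p^(3/2)
(m(-181) + b(-174, 141))/(-46033 - 11247) = ((-181)^(3/2) + (-46 + 141)/(92 - 174))/(-46033 - 11247) = (-181*I*√181 + 95/(-82))/(-57280) = (-181*I*√181 - 1/82*95)*(-1/57280) = (-181*I*√181 - 95/82)*(-1/57280) = (-95/82 - 181*I*√181)*(-1/57280) = 19/939392 + 181*I*√181/57280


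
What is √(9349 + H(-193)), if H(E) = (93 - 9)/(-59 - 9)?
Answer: 8*√42211/17 ≈ 96.684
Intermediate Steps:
H(E) = -21/17 (H(E) = 84/(-68) = 84*(-1/68) = -21/17)
√(9349 + H(-193)) = √(9349 - 21/17) = √(158912/17) = 8*√42211/17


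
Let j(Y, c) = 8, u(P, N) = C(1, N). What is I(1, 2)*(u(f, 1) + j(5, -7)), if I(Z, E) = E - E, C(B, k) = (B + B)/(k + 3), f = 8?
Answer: 0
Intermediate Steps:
C(B, k) = 2*B/(3 + k) (C(B, k) = (2*B)/(3 + k) = 2*B/(3 + k))
I(Z, E) = 0
u(P, N) = 2/(3 + N) (u(P, N) = 2*1/(3 + N) = 2/(3 + N))
I(1, 2)*(u(f, 1) + j(5, -7)) = 0*(2/(3 + 1) + 8) = 0*(2/4 + 8) = 0*(2*(1/4) + 8) = 0*(1/2 + 8) = 0*(17/2) = 0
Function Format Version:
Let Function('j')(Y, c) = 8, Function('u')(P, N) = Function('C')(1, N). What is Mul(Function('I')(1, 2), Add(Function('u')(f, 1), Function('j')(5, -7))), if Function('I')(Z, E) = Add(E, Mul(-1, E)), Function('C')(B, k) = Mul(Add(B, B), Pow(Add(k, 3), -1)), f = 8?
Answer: 0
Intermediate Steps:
Function('C')(B, k) = Mul(2, B, Pow(Add(3, k), -1)) (Function('C')(B, k) = Mul(Mul(2, B), Pow(Add(3, k), -1)) = Mul(2, B, Pow(Add(3, k), -1)))
Function('I')(Z, E) = 0
Function('u')(P, N) = Mul(2, Pow(Add(3, N), -1)) (Function('u')(P, N) = Mul(2, 1, Pow(Add(3, N), -1)) = Mul(2, Pow(Add(3, N), -1)))
Mul(Function('I')(1, 2), Add(Function('u')(f, 1), Function('j')(5, -7))) = Mul(0, Add(Mul(2, Pow(Add(3, 1), -1)), 8)) = Mul(0, Add(Mul(2, Pow(4, -1)), 8)) = Mul(0, Add(Mul(2, Rational(1, 4)), 8)) = Mul(0, Add(Rational(1, 2), 8)) = Mul(0, Rational(17, 2)) = 0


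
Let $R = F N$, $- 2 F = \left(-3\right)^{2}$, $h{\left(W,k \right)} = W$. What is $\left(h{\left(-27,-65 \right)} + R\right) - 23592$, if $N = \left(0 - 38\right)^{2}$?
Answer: $-30117$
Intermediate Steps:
$F = - \frac{9}{2}$ ($F = - \frac{\left(-3\right)^{2}}{2} = \left(- \frac{1}{2}\right) 9 = - \frac{9}{2} \approx -4.5$)
$N = 1444$ ($N = \left(-38\right)^{2} = 1444$)
$R = -6498$ ($R = \left(- \frac{9}{2}\right) 1444 = -6498$)
$\left(h{\left(-27,-65 \right)} + R\right) - 23592 = \left(-27 - 6498\right) - 23592 = -6525 - 23592 = -30117$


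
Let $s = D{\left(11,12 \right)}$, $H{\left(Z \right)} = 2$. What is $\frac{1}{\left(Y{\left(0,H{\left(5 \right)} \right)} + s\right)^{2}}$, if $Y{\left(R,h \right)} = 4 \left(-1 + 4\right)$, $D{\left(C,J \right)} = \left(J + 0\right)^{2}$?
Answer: $\frac{1}{24336} \approx 4.1091 \cdot 10^{-5}$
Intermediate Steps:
$D{\left(C,J \right)} = J^{2}$
$Y{\left(R,h \right)} = 12$ ($Y{\left(R,h \right)} = 4 \cdot 3 = 12$)
$s = 144$ ($s = 12^{2} = 144$)
$\frac{1}{\left(Y{\left(0,H{\left(5 \right)} \right)} + s\right)^{2}} = \frac{1}{\left(12 + 144\right)^{2}} = \frac{1}{156^{2}} = \frac{1}{24336}$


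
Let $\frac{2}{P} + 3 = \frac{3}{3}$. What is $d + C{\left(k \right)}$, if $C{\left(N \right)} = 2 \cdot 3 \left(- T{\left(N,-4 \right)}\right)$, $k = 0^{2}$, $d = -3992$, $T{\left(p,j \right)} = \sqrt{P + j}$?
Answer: $-3992 - 6 i \sqrt{5} \approx -3992.0 - 13.416 i$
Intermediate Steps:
$P = -1$ ($P = \frac{2}{-3 + \frac{3}{3}} = \frac{2}{-3 + 3 \cdot \frac{1}{3}} = \frac{2}{-3 + 1} = \frac{2}{-2} = 2 \left(- \frac{1}{2}\right) = -1$)
$T{\left(p,j \right)} = \sqrt{-1 + j}$
$k = 0$
$C{\left(N \right)} = - 6 i \sqrt{5}$ ($C{\left(N \right)} = 2 \cdot 3 \left(- \sqrt{-1 - 4}\right) = 6 \left(- \sqrt{-5}\right) = 6 \left(- i \sqrt{5}\right) = - 6 i \sqrt{5}$)
$d + C{\left(k \right)} = -3992 - 6 i \sqrt{5}$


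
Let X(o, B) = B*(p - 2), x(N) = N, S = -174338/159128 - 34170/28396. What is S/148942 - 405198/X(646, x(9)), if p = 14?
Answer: -946881780808953919/252378422170536 ≈ -3751.8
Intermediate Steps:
S = -1298488201/564824836 (S = -174338*1/159128 - 34170*1/28396 = -87169/79564 - 17085/14198 = -1298488201/564824836 ≈ -2.2989)
X(o, B) = 12*B (X(o, B) = B*(14 - 2) = B*12 = 12*B)
S/148942 - 405198/X(646, x(9)) = -1298488201/564824836/148942 - 405198/(12*9) = -1298488201/564824836*1/148942 - 405198/108 = -1298488201/84126140723512 - 405198*1/108 = -1298488201/84126140723512 - 22511/6 = -946881780808953919/252378422170536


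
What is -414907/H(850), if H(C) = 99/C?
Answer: -352670950/99 ≈ -3.5623e+6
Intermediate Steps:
-414907/H(850) = -414907/(99/850) = -414907/(99*(1/850)) = -414907/99/850 = -414907*850/99 = -352670950/99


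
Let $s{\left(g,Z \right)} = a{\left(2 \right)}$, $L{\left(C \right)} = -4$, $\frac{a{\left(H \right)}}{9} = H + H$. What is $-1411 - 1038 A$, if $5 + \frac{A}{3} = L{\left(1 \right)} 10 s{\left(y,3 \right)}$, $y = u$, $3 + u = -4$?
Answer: $4498319$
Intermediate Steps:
$u = -7$ ($u = -3 - 4 = -7$)
$y = -7$
$a{\left(H \right)} = 18 H$ ($a{\left(H \right)} = 9 \left(H + H\right) = 9 \cdot 2 H = 18 H$)
$s{\left(g,Z \right)} = 36$ ($s{\left(g,Z \right)} = 18 \cdot 2 = 36$)
$A = -4335$ ($A = -15 + 3 \left(-4\right) 10 \cdot 36 = -15 + 3 \left(\left(-40\right) 36\right) = -15 + 3 \left(-1440\right) = -15 - 4320 = -4335$)
$-1411 - 1038 A = -1411 - -4499730 = -1411 + 4499730 = 4498319$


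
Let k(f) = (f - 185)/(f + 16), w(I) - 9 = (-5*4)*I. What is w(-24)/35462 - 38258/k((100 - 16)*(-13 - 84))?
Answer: -11032722579035/295504846 ≈ -37335.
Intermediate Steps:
w(I) = 9 - 20*I (w(I) = 9 + (-5*4)*I = 9 - 20*I)
k(f) = (-185 + f)/(16 + f)
w(-24)/35462 - 38258/k((100 - 16)*(-13 - 84)) = (9 - 20*(-24))/35462 - 38258*(16 + (100 - 16)*(-13 - 84))/(-185 + (100 - 16)*(-13 - 84)) = (9 + 480)*(1/35462) - 38258*(16 + 84*(-97))/(-185 + 84*(-97)) = 489*(1/35462) - 38258*(16 - 8148)/(-185 - 8148) = 489/35462 - 38258/(-8333/(-8132)) = 489/35462 - 38258/((-1/8132*(-8333))) = 489/35462 - 38258/8333/8132 = 489/35462 - 38258*8132/8333 = 489/35462 - 311114056/8333 = -11032722579035/295504846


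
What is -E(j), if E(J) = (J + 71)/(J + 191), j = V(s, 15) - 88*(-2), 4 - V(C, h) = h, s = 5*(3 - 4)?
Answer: -59/89 ≈ -0.66292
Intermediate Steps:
s = -5 (s = 5*(-1) = -5)
V(C, h) = 4 - h
j = 165 (j = (4 - 1*15) - 88*(-2) = (4 - 15) + 176 = -11 + 176 = 165)
E(J) = (71 + J)/(191 + J)
-E(j) = -(71 + 165)/(191 + 165) = -236/356 = -1*59/89 = -59/89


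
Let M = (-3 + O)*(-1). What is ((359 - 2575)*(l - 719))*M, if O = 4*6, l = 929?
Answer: 9772560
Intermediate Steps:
O = 24
M = -21 (M = (-3 + 24)*(-1) = 21*(-1) = -21)
((359 - 2575)*(l - 719))*M = ((359 - 2575)*(929 - 719))*(-21) = -2216*210*(-21) = -465360*(-21) = 9772560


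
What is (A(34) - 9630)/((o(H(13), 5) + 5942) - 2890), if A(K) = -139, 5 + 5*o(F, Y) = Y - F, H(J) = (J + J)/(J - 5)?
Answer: -195380/61027 ≈ -3.2015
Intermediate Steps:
H(J) = 2*J/(-5 + J) (H(J) = (2*J)/(-5 + J) = 2*J/(-5 + J))
o(F, Y) = -1 - F/5 + Y/5 (o(F, Y) = -1 + (Y - F)/5 = -1 + (-F/5 + Y/5) = -1 - F/5 + Y/5)
(A(34) - 9630)/((o(H(13), 5) + 5942) - 2890) = (-139 - 9630)/(((-1 - 2*13/(5*(-5 + 13)) + (⅕)*5) + 5942) - 2890) = -9769/(((-1 - 2*13/(5*8) + 1) + 5942) - 2890) = -9769/(((-1 - ⅕*13/4 + 1) + 5942) - 2890) = -9769/(((-1 - 13/20 + 1) + 5942) - 2890) = -9769/((-13/20 + 5942) - 2890) = -9769/(118827/20 - 2890) = -9769/61027/20 = -9769*20/61027 = -195380/61027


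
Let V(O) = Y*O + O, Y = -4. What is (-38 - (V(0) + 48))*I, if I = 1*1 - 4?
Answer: 258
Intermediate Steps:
V(O) = -3*O (V(O) = -4*O + O = -3*O)
I = -3 (I = 1 - 4 = -3)
(-38 - (V(0) + 48))*I = (-38 - (-3*0 + 48))*(-3) = (-38 - (0 + 48))*(-3) = (-38 - 1*48)*(-3) = (-38 - 48)*(-3) = -86*(-3) = 258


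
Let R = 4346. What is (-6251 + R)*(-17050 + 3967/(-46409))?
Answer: 1507383479385/46409 ≈ 3.2480e+7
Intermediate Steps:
(-6251 + R)*(-17050 + 3967/(-46409)) = (-6251 + 4346)*(-17050 + 3967/(-46409)) = -1905*(-17050 + 3967*(-1/46409)) = -1905*(-17050 - 3967/46409) = -1905*(-791277417/46409) = 1507383479385/46409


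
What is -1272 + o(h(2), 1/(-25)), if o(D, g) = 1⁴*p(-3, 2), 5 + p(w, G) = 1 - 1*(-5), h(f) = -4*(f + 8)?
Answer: -1271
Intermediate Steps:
h(f) = -32 - 4*f (h(f) = -4*(8 + f) = -32 - 4*f)
p(w, G) = 1 (p(w, G) = -5 + (1 - 1*(-5)) = -5 + (1 + 5) = -5 + 6 = 1)
o(D, g) = 1 (o(D, g) = 1⁴*1 = 1*1 = 1)
-1272 + o(h(2), 1/(-25)) = -1272 + 1 = -1271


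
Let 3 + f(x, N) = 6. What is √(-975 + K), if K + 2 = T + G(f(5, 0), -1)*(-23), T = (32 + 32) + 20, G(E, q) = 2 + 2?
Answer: I*√985 ≈ 31.385*I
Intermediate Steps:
f(x, N) = 3 (f(x, N) = -3 + 6 = 3)
G(E, q) = 4
T = 84 (T = 64 + 20 = 84)
K = -10 (K = -2 + (84 + 4*(-23)) = -2 + (84 - 92) = -2 - 8 = -10)
√(-975 + K) = √(-975 - 10) = √(-985) = I*√985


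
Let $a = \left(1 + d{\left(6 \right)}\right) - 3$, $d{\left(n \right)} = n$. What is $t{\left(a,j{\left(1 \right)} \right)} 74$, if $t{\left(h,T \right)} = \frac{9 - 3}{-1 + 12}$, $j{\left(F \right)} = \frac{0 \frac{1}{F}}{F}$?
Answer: $\frac{444}{11} \approx 40.364$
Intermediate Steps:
$a = 4$ ($a = \left(1 + 6\right) - 3 = 7 - 3 = 4$)
$j{\left(F \right)} = 0$ ($j{\left(F \right)} = \frac{0}{F} = 0$)
$t{\left(h,T \right)} = \frac{6}{11}$
$t{\left(a,j{\left(1 \right)} \right)} 74 = \frac{6}{11} \cdot 74 = \frac{444}{11}$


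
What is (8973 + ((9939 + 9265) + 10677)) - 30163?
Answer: 8691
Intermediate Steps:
(8973 + ((9939 + 9265) + 10677)) - 30163 = (8973 + (19204 + 10677)) - 30163 = (8973 + 29881) - 30163 = 38854 - 30163 = 8691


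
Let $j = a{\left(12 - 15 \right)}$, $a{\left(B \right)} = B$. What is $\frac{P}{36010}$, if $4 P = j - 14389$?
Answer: $- \frac{1799}{18005} \approx -0.099917$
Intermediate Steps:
$j = -3$ ($j = 12 - 15 = -3$)
$P = -3598$ ($P = \frac{-3 - 14389}{4} = \frac{1}{4} \left(-14392\right) = -3598$)
$\frac{P}{36010} = - \frac{3598}{36010} = \left(-3598\right) \frac{1}{36010} = - \frac{1799}{18005}$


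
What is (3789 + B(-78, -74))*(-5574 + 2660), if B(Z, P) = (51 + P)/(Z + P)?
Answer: -839160607/76 ≈ -1.1042e+7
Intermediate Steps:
B(Z, P) = (51 + P)/(P + Z)
(3789 + B(-78, -74))*(-5574 + 2660) = (3789 + (51 - 74)/(-74 - 78))*(-5574 + 2660) = (3789 - 23/(-152))*(-2914) = (3789 - 1/152*(-23))*(-2914) = (3789 + 23/152)*(-2914) = (575951/152)*(-2914) = -839160607/76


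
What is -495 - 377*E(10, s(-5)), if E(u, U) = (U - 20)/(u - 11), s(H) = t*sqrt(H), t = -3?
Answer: -8035 - 1131*I*sqrt(5) ≈ -8035.0 - 2529.0*I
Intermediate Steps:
s(H) = -3*sqrt(H)
E(u, U) = (-20 + U)/(-11 + u)
-495 - 377*E(10, s(-5)) = -495 - 377*(-20 - 3*I*sqrt(5))/(-11 + 10) = -495 - 377*(-20 - 3*I*sqrt(5))/(-1) = -495 - (-377)*(-20 - 3*I*sqrt(5)) = -495 - 377*(20 + 3*I*sqrt(5)) = -495 + (-7540 - 1131*I*sqrt(5)) = -8035 - 1131*I*sqrt(5)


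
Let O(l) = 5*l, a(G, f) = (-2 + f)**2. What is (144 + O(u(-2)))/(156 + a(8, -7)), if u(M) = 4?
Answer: 164/237 ≈ 0.69198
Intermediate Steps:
(144 + O(u(-2)))/(156 + a(8, -7)) = (144 + 5*4)/(156 + (-2 - 7)**2) = (144 + 20)/(156 + (-9)**2) = 164/(156 + 81) = 164/237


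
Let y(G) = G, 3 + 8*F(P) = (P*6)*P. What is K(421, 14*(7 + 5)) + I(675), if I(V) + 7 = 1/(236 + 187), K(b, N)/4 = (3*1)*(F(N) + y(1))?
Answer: 214897961/846 ≈ 2.5402e+5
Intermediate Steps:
F(P) = -3/8 + 3*P**2/4 (F(P) = -3/8 + ((P*6)*P)/8 = -3/8 + ((6*P)*P)/8 = -3/8 + (6*P**2)/8 = -3/8 + 3*P**2/4)
K(b, N) = 15/2 + 9*N**2 (K(b, N) = 4*((3*1)*((-3/8 + 3*N**2/4) + 1)) = 4*(3*(5/8 + 3*N**2/4)) = 4*(15/8 + 9*N**2/4) = 15/2 + 9*N**2)
I(V) = -2960/423 (I(V) = -7 + 1/(236 + 187) = -7 + 1/423 = -2960/423)
K(421, 14*(7 + 5)) + I(675) = (15/2 + 9*(14*(7 + 5))**2) - 2960/423 = (15/2 + 9*(14*12)**2) - 2960/423 = (15/2 + 9*168**2) - 2960/423 = (15/2 + 9*28224) - 2960/423 = (15/2 + 254016) - 2960/423 = 508047/2 - 2960/423 = 214897961/846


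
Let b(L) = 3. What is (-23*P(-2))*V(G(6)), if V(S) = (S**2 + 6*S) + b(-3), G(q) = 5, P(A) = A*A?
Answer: -5336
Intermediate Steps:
P(A) = A**2
V(S) = 3 + S**2 + 6*S (V(S) = (S**2 + 6*S) + 3 = 3 + S**2 + 6*S)
(-23*P(-2))*V(G(6)) = (-23*(-2)**2)*(3 + 5**2 + 6*5) = (-23*4)*(3 + 25 + 30) = -92*58 = -5336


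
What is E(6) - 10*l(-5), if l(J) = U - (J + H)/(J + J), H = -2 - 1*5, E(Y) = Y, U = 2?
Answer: -2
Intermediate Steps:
H = -7 (H = -2 - 5 = -7)
l(J) = 2 - (-7 + J)/(2*J) (l(J) = 2 - (J - 7)/(J + J) = 2 - (-7 + J)/(2*J))
E(6) - 10*l(-5) = 6 - 5*(7 + 3*(-5))/(-5) = 6 - 5*(-1)*(7 - 15)/5 = 6 - 5*(-1)*(-8)/5 = 6 - 10*⅘ = 6 - 8 = -2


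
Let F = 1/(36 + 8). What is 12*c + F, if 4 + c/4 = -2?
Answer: -12671/44 ≈ -287.98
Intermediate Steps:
c = -24 (c = -16 + 4*(-2) = -16 - 8 = -24)
F = 1/44 ≈ 0.022727
12*c + F = 12*(-24) + 1/44 = -288 + 1/44 = -12671/44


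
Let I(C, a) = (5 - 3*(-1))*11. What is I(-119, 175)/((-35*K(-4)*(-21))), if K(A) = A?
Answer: -22/735 ≈ -0.029932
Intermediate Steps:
I(C, a) = 88 (I(C, a) = (5 + 3)*11 = 8*11 = 88)
I(-119, 175)/((-35*K(-4)*(-21))) = 88/((-35*(-4)*(-21))) = 88/((140*(-21))) = 88/(-2940) = 88*(-1/2940) = -22/735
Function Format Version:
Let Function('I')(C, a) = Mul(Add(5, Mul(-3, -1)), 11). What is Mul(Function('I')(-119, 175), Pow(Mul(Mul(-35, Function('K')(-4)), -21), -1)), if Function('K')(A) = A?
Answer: Rational(-22, 735) ≈ -0.029932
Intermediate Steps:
Function('I')(C, a) = 88 (Function('I')(C, a) = Mul(Add(5, 3), 11) = Mul(8, 11) = 88)
Mul(Function('I')(-119, 175), Pow(Mul(Mul(-35, Function('K')(-4)), -21), -1)) = Mul(88, Pow(Mul(Mul(-35, -4), -21), -1)) = Mul(88, Pow(Mul(140, -21), -1)) = Mul(88, Pow(-2940, -1)) = Mul(88, Rational(-1, 2940)) = Rational(-22, 735)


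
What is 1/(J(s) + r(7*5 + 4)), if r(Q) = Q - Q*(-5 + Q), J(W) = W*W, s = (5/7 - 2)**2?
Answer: -2401/3083526 ≈ -0.00077865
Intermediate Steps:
s = 81/49 (s = (5*(1/7) - 2)**2 = (5/7 - 2)**2 = (-9/7)**2 = 81/49 ≈ 1.6531)
J(W) = W**2
r(Q) = Q - Q*(-5 + Q)
1/(J(s) + r(7*5 + 4)) = 1/((81/49)**2 + (7*5 + 4)*(6 - (7*5 + 4))) = 1/(6561/2401 + (35 + 4)*(6 - (35 + 4))) = 1/(6561/2401 + 39*(6 - 1*39)) = 1/(6561/2401 + 39*(6 - 39)) = 1/(6561/2401 + 39*(-33)) = 1/(6561/2401 - 1287) = 1/(-3083526/2401) = -2401/3083526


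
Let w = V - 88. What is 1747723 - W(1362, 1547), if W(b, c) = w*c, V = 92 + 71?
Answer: 1631698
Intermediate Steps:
V = 163
w = 75 (w = 163 - 88 = 75)
W(b, c) = 75*c
1747723 - W(1362, 1547) = 1747723 - 75*1547 = 1747723 - 1*116025 = 1747723 - 116025 = 1631698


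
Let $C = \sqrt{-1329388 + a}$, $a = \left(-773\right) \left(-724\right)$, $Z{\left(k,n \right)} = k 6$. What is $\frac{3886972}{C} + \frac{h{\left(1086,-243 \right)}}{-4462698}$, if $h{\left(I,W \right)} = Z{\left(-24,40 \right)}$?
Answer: $\frac{24}{743783} - \frac{971743 i \sqrt{192434}}{96217} \approx 3.2267 \cdot 10^{-5} - 4430.4 i$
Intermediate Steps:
$Z{\left(k,n \right)} = 6 k$
$h{\left(I,W \right)} = -144$ ($h{\left(I,W \right)} = 6 \left(-24\right) = -144$)
$a = 559652$
$C = 2 i \sqrt{192434}$ ($C = \sqrt{-1329388 + 559652} = \sqrt{-769736} = 2 i \sqrt{192434} \approx 877.35 i$)
$\frac{3886972}{C} + \frac{h{\left(1086,-243 \right)}}{-4462698} = \frac{3886972}{2 i \sqrt{192434}} - \frac{144}{-4462698} = 3886972 \left(- \frac{i \sqrt{192434}}{384868}\right) - - \frac{24}{743783} = - \frac{971743 i \sqrt{192434}}{96217} + \frac{24}{743783} = \frac{24}{743783} - \frac{971743 i \sqrt{192434}}{96217}$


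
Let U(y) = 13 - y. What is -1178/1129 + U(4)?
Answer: 8983/1129 ≈ 7.9566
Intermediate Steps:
-1178/1129 + U(4) = -1178/1129 + (13 - 1*4) = -1178/1129 + (13 - 4) = -19*62/1129 + 9 = -1178/1129 + 9 = 8983/1129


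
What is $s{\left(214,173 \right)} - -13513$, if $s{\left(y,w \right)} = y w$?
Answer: $50535$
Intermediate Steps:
$s{\left(y,w \right)} = w y$
$s{\left(214,173 \right)} - -13513 = 173 \cdot 214 - -13513 = 37022 + 13513 = 50535$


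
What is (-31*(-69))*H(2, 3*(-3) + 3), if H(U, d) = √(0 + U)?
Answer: 2139*√2 ≈ 3025.0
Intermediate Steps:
H(U, d) = √U
(-31*(-69))*H(2, 3*(-3) + 3) = (-31*(-69))*√2 = 2139*√2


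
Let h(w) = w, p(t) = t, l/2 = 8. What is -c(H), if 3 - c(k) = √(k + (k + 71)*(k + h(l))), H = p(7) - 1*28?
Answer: -3 + I*√271 ≈ -3.0 + 16.462*I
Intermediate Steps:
l = 16 (l = 2*8 = 16)
H = -21 (H = 7 - 1*28 = 7 - 28 = -21)
c(k) = 3 - √(k + (16 + k)*(71 + k)) (c(k) = 3 - √(k + (k + 71)*(k + 16)) = 3 - √(k + (71 + k)*(16 + k)) = 3 - √(k + (16 + k)*(71 + k)))
-c(H) = -(3 - √(1136 + (-21)² + 88*(-21))) = -(3 - √(1136 + 441 - 1848)) = -(3 - √(-271)) = -(3 - I*√271) = -3 + I*√271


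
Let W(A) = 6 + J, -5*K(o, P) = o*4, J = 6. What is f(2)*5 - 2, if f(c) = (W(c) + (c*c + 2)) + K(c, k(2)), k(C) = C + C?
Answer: 80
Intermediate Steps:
k(C) = 2*C
K(o, P) = -4*o/5 (K(o, P) = -o*4/5 = -4*o/5)
W(A) = 12 (W(A) = 6 + 6 = 12)
f(c) = 14 + c**2 - 4*c/5 (f(c) = (12 + (c*c + 2)) - 4*c/5 = (12 + (c**2 + 2)) - 4*c/5 = (12 + (2 + c**2)) - 4*c/5 = (14 + c**2) - 4*c/5 = 14 + c**2 - 4*c/5)
f(2)*5 - 2 = (14 + 2**2 - 4/5*2)*5 - 2 = (14 + 4 - 8/5)*5 - 2 = (82/5)*5 - 2 = 82 - 2 = 80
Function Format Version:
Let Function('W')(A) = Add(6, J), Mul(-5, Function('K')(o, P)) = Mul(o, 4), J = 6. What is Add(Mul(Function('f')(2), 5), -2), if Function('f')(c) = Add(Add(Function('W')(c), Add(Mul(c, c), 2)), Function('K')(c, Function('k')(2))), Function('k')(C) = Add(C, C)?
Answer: 80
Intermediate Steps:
Function('k')(C) = Mul(2, C)
Function('K')(o, P) = Mul(Rational(-4, 5), o) (Function('K')(o, P) = Mul(Rational(-1, 5), Mul(o, 4)) = Mul(Rational(-1, 5), Mul(4, o)) = Mul(Rational(-4, 5), o))
Function('W')(A) = 12 (Function('W')(A) = Add(6, 6) = 12)
Function('f')(c) = Add(14, Pow(c, 2), Mul(Rational(-4, 5), c)) (Function('f')(c) = Add(Add(12, Add(Mul(c, c), 2)), Mul(Rational(-4, 5), c)) = Add(Add(12, Add(Pow(c, 2), 2)), Mul(Rational(-4, 5), c)) = Add(Add(12, Add(2, Pow(c, 2))), Mul(Rational(-4, 5), c)) = Add(Add(14, Pow(c, 2)), Mul(Rational(-4, 5), c)) = Add(14, Pow(c, 2), Mul(Rational(-4, 5), c)))
Add(Mul(Function('f')(2), 5), -2) = Add(Mul(Add(14, Pow(2, 2), Mul(Rational(-4, 5), 2)), 5), -2) = Add(Mul(Add(14, 4, Rational(-8, 5)), 5), -2) = Add(Mul(Rational(82, 5), 5), -2) = Add(82, -2) = 80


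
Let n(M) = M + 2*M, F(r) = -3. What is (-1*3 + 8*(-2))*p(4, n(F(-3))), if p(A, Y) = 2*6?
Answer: -228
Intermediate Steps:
n(M) = 3*M
p(A, Y) = 12
(-1*3 + 8*(-2))*p(4, n(F(-3))) = (-1*3 + 8*(-2))*12 = (-3 - 16)*12 = -19*12 = -228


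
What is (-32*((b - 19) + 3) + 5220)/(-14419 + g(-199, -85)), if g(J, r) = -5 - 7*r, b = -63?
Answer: -7748/13829 ≈ -0.56027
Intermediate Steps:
(-32*((b - 19) + 3) + 5220)/(-14419 + g(-199, -85)) = (-32*((-63 - 19) + 3) + 5220)/(-14419 + (-5 - 7*(-85))) = (-32*(-82 + 3) + 5220)/(-14419 + (-5 + 595)) = (-32*(-79) + 5220)/(-14419 + 590) = (2528 + 5220)/(-13829) = 7748*(-1/13829) = -7748/13829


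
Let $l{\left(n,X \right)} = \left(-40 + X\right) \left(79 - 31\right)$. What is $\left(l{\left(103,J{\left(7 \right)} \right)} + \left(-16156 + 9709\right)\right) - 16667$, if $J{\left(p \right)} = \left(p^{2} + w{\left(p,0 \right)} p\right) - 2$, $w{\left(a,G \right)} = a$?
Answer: $-20426$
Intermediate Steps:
$J{\left(p \right)} = -2 + 2 p^{2}$ ($J{\left(p \right)} = \left(p^{2} + p p\right) - 2 = \left(p^{2} + p^{2}\right) - 2 = 2 p^{2} - 2 = -2 + 2 p^{2}$)
$l{\left(n,X \right)} = -1920 + 48 X$ ($l{\left(n,X \right)} = \left(-40 + X\right) 48 = -1920 + 48 X$)
$\left(l{\left(103,J{\left(7 \right)} \right)} + \left(-16156 + 9709\right)\right) - 16667 = \left(\left(-1920 + 48 \left(-2 + 2 \cdot 7^{2}\right)\right) + \left(-16156 + 9709\right)\right) - 16667 = \left(\left(-1920 + 48 \left(-2 + 2 \cdot 49\right)\right) - 6447\right) - 16667 = \left(\left(-1920 + 48 \left(-2 + 98\right)\right) - 6447\right) - 16667 = \left(\left(-1920 + 48 \cdot 96\right) - 6447\right) - 16667 = \left(\left(-1920 + 4608\right) - 6447\right) - 16667 = \left(2688 - 6447\right) - 16667 = -3759 - 16667 = -20426$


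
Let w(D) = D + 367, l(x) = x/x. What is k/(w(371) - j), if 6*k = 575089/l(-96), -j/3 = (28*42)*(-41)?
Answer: -575089/863460 ≈ -0.66603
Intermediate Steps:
l(x) = 1
j = 144648 (j = -3*28*42*(-41) = -3528*(-41) = -3*(-48216) = 144648)
w(D) = 367 + D
k = 575089/6 (k = (575089/1)/6 = (575089*1)/6 = (1/6)*575089 = 575089/6 ≈ 95848.)
k/(w(371) - j) = 575089/(6*((367 + 371) - 1*144648)) = 575089/(6*(738 - 144648)) = (575089/6)/(-143910) = (575089/6)*(-1/143910) = -575089/863460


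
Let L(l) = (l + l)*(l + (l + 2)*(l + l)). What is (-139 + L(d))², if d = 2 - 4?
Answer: 17161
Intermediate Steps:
d = -2
L(l) = 2*l*(l + 2*l*(2 + l)) (L(l) = (2*l)*(l + (2 + l)*(2*l)) = (2*l)*(l + 2*l*(2 + l)) = 2*l*(l + 2*l*(2 + l)))
(-139 + L(d))² = (-139 + (-2)²*(10 + 4*(-2)))² = (-139 + 4*(10 - 8))² = (-139 + 4*2)² = (-139 + 8)² = (-131)² = 17161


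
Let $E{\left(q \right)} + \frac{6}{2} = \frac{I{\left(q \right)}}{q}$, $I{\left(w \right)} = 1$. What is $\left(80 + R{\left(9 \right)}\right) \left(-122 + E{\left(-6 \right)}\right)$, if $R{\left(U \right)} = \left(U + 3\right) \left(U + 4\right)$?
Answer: $- \frac{88618}{3} \approx -29539.0$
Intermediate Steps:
$R{\left(U \right)} = \left(3 + U\right) \left(4 + U\right)$
$E{\left(q \right)} = -3 + \frac{1}{q}$ ($E{\left(q \right)} = -3 + 1 \frac{1}{q} = -3 + \frac{1}{q}$)
$\left(80 + R{\left(9 \right)}\right) \left(-122 + E{\left(-6 \right)}\right) = \left(80 + \left(12 + 9^{2} + 7 \cdot 9\right)\right) \left(-122 - \left(3 - \frac{1}{-6}\right)\right) = \left(80 + \left(12 + 81 + 63\right)\right) \left(-122 - \frac{19}{6}\right) = \left(80 + 156\right) \left(-122 - \frac{19}{6}\right) = 236 \left(- \frac{751}{6}\right) = - \frac{88618}{3}$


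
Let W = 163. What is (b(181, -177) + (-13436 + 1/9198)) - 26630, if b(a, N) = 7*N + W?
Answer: -378424115/9198 ≈ -41142.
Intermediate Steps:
b(a, N) = 163 + 7*N (b(a, N) = 7*N + 163 = 163 + 7*N)
(b(181, -177) + (-13436 + 1/9198)) - 26630 = ((163 + 7*(-177)) + (-13436 + 1/9198)) - 26630 = ((163 - 1239) + (-13436 + 1/9198)) - 26630 = (-1076 - 123584327/9198) - 26630 = -133481375/9198 - 26630 = -378424115/9198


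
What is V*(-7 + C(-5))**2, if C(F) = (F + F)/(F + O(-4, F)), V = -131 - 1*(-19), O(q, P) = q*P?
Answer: -59248/9 ≈ -6583.1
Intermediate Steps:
O(q, P) = P*q
V = -112 (V = -131 + 19 = -112)
C(F) = -2/3 (C(F) = (F + F)/(F + F*(-4)) = (2*F)/(F - 4*F) = (2*F)/((-3*F)) = (2*F)*(-1/(3*F)) = -2/3)
V*(-7 + C(-5))**2 = -112*(-7 - 2/3)**2 = -112*(-23/3)**2 = -112*529/9 = -59248/9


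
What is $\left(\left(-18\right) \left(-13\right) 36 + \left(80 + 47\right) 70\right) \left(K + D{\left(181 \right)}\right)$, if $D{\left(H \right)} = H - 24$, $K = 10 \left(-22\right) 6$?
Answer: $-20136182$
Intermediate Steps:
$K = -1320$ ($K = \left(-220\right) 6 = -1320$)
$D{\left(H \right)} = -24 + H$ ($D{\left(H \right)} = H - 24 = -24 + H$)
$\left(\left(-18\right) \left(-13\right) 36 + \left(80 + 47\right) 70\right) \left(K + D{\left(181 \right)}\right) = \left(\left(-18\right) \left(-13\right) 36 + \left(80 + 47\right) 70\right) \left(-1320 + \left(-24 + 181\right)\right) = \left(234 \cdot 36 + 127 \cdot 70\right) \left(-1320 + 157\right) = \left(8424 + 8890\right) \left(-1163\right) = 17314 \left(-1163\right) = -20136182$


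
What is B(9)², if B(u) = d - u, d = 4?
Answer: 25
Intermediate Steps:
B(u) = 4 - u
B(9)² = (4 - 1*9)² = (4 - 9)² = (-5)² = 25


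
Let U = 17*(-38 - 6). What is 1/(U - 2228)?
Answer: -1/2976 ≈ -0.00033602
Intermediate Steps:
U = -748 (U = 17*(-44) = -748)
1/(U - 2228) = 1/(-748 - 2228) = 1/(-2976) = -1/2976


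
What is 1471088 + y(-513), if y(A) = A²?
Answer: 1734257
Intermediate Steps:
1471088 + y(-513) = 1471088 + (-513)² = 1471088 + 263169 = 1734257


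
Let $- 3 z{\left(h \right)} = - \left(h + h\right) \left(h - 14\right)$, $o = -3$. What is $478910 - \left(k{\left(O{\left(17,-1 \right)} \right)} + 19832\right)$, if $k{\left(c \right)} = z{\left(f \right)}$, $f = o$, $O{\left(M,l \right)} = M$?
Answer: $459044$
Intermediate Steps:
$f = -3$
$z{\left(h \right)} = \frac{2 h \left(-14 + h\right)}{3}$ ($z{\left(h \right)} = - \frac{\left(-1\right) \left(h + h\right) \left(h - 14\right)}{3} = - \frac{\left(-1\right) 2 h \left(-14 + h\right)}{3} = - \frac{\left(-2\right) h \left(-14 + h\right)}{3} = \frac{2 h \left(-14 + h\right)}{3}$)
$k{\left(c \right)} = 34$ ($k{\left(c \right)} = \frac{2}{3} \left(-3\right) \left(-14 - 3\right) = \frac{2}{3} \left(-3\right) \left(-17\right) = 34$)
$478910 - \left(k{\left(O{\left(17,-1 \right)} \right)} + 19832\right) = 478910 - \left(34 + 19832\right) = 478910 - 19866 = 459044$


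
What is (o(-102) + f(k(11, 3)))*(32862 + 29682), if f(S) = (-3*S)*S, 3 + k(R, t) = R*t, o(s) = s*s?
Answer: 481838976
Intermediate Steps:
o(s) = s**2
k(R, t) = -3 + R*t
f(S) = -3*S**2
(o(-102) + f(k(11, 3)))*(32862 + 29682) = ((-102)**2 - 3*(-3 + 11*3)**2)*(32862 + 29682) = (10404 - 3*(-3 + 33)**2)*62544 = (10404 - 3*30**2)*62544 = (10404 - 3*900)*62544 = (10404 - 2700)*62544 = 7704*62544 = 481838976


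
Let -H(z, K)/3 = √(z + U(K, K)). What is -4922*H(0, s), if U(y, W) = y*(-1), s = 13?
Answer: 14766*I*√13 ≈ 53240.0*I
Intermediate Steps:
U(y, W) = -y
H(z, K) = -3*√(z - K)
-4922*H(0, s) = -(-14766)*√(0 - 1*13) = -(-14766)*√(0 - 13) = -(-14766)*√(-13) = -(-14766)*I*√13 = 14766*I*√13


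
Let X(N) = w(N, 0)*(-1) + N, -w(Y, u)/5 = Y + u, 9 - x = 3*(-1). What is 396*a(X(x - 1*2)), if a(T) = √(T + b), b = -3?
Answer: 396*√57 ≈ 2989.7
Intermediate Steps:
x = 12 (x = 9 - 3*(-1) = 9 - 1*(-3) = 9 + 3 = 12)
w(Y, u) = -5*Y - 5*u (w(Y, u) = -5*(Y + u) = -5*Y - 5*u)
X(N) = 6*N (X(N) = (-5*N - 5*0)*(-1) + N = (-5*N + 0)*(-1) + N = -5*N*(-1) + N = 5*N + N = 6*N)
a(T) = √(-3 + T) (a(T) = √(T - 3) = √(-3 + T))
396*a(X(x - 1*2)) = 396*√(-3 + 6*(12 - 1*2)) = 396*√(-3 + 6*(12 - 2)) = 396*√(-3 + 6*10) = 396*√(-3 + 60) = 396*√57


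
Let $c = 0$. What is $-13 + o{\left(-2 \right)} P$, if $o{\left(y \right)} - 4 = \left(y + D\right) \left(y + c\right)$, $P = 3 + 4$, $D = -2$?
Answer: $71$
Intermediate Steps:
$P = 7$
$o{\left(y \right)} = 4 + y \left(-2 + y\right)$ ($o{\left(y \right)} = 4 + \left(y - 2\right) \left(y + 0\right) = 4 + \left(-2 + y\right) y = 4 + y \left(-2 + y\right)$)
$-13 + o{\left(-2 \right)} P = -13 + \left(4 + \left(-2\right)^{2} - -4\right) 7 = -13 + \left(4 + 4 + 4\right) 7 = -13 + 12 \cdot 7 = -13 + 84 = 71$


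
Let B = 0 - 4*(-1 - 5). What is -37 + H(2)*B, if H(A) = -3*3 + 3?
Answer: -181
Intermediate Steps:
B = 24 (B = 0 - 4*(-6) = 0 + 24 = 24)
H(A) = -6 (H(A) = -9 + 3 = -6)
-37 + H(2)*B = -37 - 6*24 = -37 - 144 = -181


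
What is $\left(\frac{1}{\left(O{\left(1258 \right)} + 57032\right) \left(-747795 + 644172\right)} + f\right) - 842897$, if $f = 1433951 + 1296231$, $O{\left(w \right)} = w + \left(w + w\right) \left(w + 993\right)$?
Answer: $\frac{1118991476371800329}{592910703138} \approx 1.8873 \cdot 10^{6}$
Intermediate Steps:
$O{\left(w \right)} = w + 2 w \left(993 + w\right)$
$f = 2730182$
$\left(\frac{1}{\left(O{\left(1258 \right)} + 57032\right) \left(-747795 + 644172\right)} + f\right) - 842897 = \left(\frac{1}{\left(1258 \left(1987 + 2 \cdot 1258\right) + 57032\right) \left(-747795 + 644172\right)} + 2730182\right) - 842897 = \left(\frac{1}{\left(1258 \left(1987 + 2516\right) + 57032\right) \left(-103623\right)} + 2730182\right) - 842897 = \left(\frac{1}{\left(1258 \cdot 4503 + 57032\right) \left(-103623\right)} + 2730182\right) - 842897 = \left(\frac{1}{\left(5664774 + 57032\right) \left(-103623\right)} + 2730182\right) - 842897 = \left(\frac{1}{5721806 \left(-103623\right)} + 2730182\right) - 842897 = \left(\frac{1}{-592910703138} + 2730182\right) - 842897 = \left(- \frac{1}{592910703138} + 2730182\right) - 842897 = \frac{1618754129314711115}{592910703138} - 842897 = \frac{1118991476371800329}{592910703138}$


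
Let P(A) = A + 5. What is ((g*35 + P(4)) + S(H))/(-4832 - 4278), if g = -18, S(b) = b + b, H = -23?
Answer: 667/9110 ≈ 0.073216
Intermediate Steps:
S(b) = 2*b
P(A) = 5 + A
((g*35 + P(4)) + S(H))/(-4832 - 4278) = ((-18*35 + (5 + 4)) + 2*(-23))/(-4832 - 4278) = ((-630 + 9) - 46)/(-9110) = (-621 - 46)*(-1/9110) = -667*(-1/9110) = 667/9110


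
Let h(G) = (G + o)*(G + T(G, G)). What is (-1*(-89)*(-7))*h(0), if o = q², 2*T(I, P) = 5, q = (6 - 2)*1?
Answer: -24920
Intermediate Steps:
q = 4 (q = 4*1 = 4)
T(I, P) = 5/2 (T(I, P) = (½)*5 = 5/2)
o = 16 (o = 4² = 16)
h(G) = (16 + G)*(5/2 + G) (h(G) = (G + 16)*(G + 5/2) = (16 + G)*(5/2 + G))
(-1*(-89)*(-7))*h(0) = (-1*(-89)*(-7))*(40 + 0² + (37/2)*0) = (89*(-7))*(40 + 0 + 0) = -623*40 = -24920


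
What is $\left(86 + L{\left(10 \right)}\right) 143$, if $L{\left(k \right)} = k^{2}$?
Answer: $26598$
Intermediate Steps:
$\left(86 + L{\left(10 \right)}\right) 143 = \left(86 + 10^{2}\right) 143 = \left(86 + 100\right) 143 = 186 \cdot 143 = 26598$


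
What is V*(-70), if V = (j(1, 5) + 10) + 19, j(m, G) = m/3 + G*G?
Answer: -11410/3 ≈ -3803.3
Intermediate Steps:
j(m, G) = G² + m/3 (j(m, G) = m/3 + G² = G² + m/3)
V = 163/3 (V = ((5² + (⅓)*1) + 10) + 19 = ((25 + ⅓) + 10) + 19 = (76/3 + 10) + 19 = 106/3 + 19 = 163/3 ≈ 54.333)
V*(-70) = (163/3)*(-70) = -11410/3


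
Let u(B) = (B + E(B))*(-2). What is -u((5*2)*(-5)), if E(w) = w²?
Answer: 4900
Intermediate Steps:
u(B) = -2*B - 2*B² (u(B) = (B + B²)*(-2) = -2*B - 2*B²)
-u((5*2)*(-5)) = -2*(5*2)*(-5)*(-1 - 5*2*(-5)) = -2*10*(-5)*(-1 - 10*(-5)) = -2*(-50)*(-1 - 1*(-50)) = -2*(-50)*(-1 + 50) = -2*(-50)*49 = -1*(-4900) = 4900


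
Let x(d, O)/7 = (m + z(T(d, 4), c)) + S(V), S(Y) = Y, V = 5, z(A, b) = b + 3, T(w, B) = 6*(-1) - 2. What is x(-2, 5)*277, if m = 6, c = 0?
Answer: 27146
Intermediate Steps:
T(w, B) = -8 (T(w, B) = -6 - 2 = -8)
z(A, b) = 3 + b
x(d, O) = 98 (x(d, O) = 7*((6 + (3 + 0)) + 5) = 7*((6 + 3) + 5) = 7*(9 + 5) = 7*14 = 98)
x(-2, 5)*277 = 98*277 = 27146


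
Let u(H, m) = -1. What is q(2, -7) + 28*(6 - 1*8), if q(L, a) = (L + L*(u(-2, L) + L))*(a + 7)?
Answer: -56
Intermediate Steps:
q(L, a) = (7 + a)*(L + L*(-1 + L)) (q(L, a) = (L + L*(-1 + L))*(a + 7) = (L + L*(-1 + L))*(7 + a) = (7 + a)*(L + L*(-1 + L)))
q(2, -7) + 28*(6 - 1*8) = 2²*(7 - 7) + 28*(6 - 1*8) = 4*0 + 28*(6 - 8) = 0 + 28*(-2) = 0 - 56 = -56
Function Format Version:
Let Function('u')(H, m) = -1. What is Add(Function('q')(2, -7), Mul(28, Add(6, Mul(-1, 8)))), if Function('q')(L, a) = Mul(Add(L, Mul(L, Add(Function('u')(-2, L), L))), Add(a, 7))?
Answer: -56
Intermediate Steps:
Function('q')(L, a) = Mul(Add(7, a), Add(L, Mul(L, Add(-1, L)))) (Function('q')(L, a) = Mul(Add(L, Mul(L, Add(-1, L))), Add(a, 7)) = Mul(Add(L, Mul(L, Add(-1, L))), Add(7, a)) = Mul(Add(7, a), Add(L, Mul(L, Add(-1, L)))))
Add(Function('q')(2, -7), Mul(28, Add(6, Mul(-1, 8)))) = Add(Mul(Pow(2, 2), Add(7, -7)), Mul(28, Add(6, Mul(-1, 8)))) = Add(Mul(4, 0), Mul(28, Add(6, -8))) = Add(0, Mul(28, -2)) = Add(0, -56) = -56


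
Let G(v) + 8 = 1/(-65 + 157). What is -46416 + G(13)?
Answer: -4271007/92 ≈ -46424.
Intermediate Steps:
G(v) = -735/92 (G(v) = -8 + 1/(-65 + 157) = -8 + 1/92 = -735/92)
-46416 + G(13) = -46416 - 735/92 = -4271007/92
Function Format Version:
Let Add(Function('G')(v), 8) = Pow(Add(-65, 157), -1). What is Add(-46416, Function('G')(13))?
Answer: Rational(-4271007, 92) ≈ -46424.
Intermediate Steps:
Function('G')(v) = Rational(-735, 92) (Function('G')(v) = Add(-8, Pow(Add(-65, 157), -1)) = Add(-8, Pow(92, -1)) = Add(-8, Rational(1, 92)) = Rational(-735, 92))
Add(-46416, Function('G')(13)) = Add(-46416, Rational(-735, 92)) = Rational(-4271007, 92)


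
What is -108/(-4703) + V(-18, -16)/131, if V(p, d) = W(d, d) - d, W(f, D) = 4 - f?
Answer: 183456/616093 ≈ 0.29777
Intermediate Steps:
V(p, d) = 4 - 2*d (V(p, d) = (4 - d) - d = 4 - 2*d)
-108/(-4703) + V(-18, -16)/131 = -108/(-4703) + (4 - 2*(-16))/131 = -108*(-1/4703) + (4 + 32)*(1/131) = 108/4703 + 36*(1/131) = 108/4703 + 36/131 = 183456/616093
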